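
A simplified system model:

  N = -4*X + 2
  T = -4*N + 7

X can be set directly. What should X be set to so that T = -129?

X = -8

Substituting into the T equation gives T = 16*X - 1.
Solve 16*X - 1 = -129: X = (-129 + 1) / 16 = -8.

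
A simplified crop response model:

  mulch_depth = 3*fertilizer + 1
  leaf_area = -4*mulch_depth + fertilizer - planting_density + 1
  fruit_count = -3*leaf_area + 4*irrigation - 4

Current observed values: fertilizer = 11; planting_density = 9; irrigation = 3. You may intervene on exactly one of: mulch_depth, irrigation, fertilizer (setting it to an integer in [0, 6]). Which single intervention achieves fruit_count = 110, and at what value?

Intervening on mulch_depth: fruit_count = 12*mulch_depth - 1. Reaching 110 requires mulch_depth = 37/4, not an integer.
Intervening on irrigation: fruit_count = 4*irrigation + 395. Reaching 110 requires irrigation = -285/4, not an integer.
Intervening on fertilizer: with other inputs at their observed values, fruit_count = 33*fertilizer + 44. Solving for 110 gives fertilizer = 2, within [0, 6].

set fertilizer = 2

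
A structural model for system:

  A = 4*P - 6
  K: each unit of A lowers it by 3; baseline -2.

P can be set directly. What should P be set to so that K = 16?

Substituting into the K equation gives K = -12*P + 16.
Solve -12*P + 16 = 16: P = (16 - 16) / -12 = 0.

P = 0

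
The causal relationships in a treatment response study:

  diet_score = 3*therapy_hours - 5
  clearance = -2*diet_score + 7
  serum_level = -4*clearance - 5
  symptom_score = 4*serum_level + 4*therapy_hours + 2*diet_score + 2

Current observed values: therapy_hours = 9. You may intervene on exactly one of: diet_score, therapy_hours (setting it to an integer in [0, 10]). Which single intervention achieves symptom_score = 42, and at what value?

set diet_score = 4

Intervening on diet_score: with other inputs at their observed values, symptom_score = 34*diet_score - 94. Solving for 42 gives diet_score = 4, within [0, 10].
Intervening on therapy_hours: symptom_score = 106*therapy_hours - 300. Reaching 42 requires therapy_hours = 171/53, not an integer.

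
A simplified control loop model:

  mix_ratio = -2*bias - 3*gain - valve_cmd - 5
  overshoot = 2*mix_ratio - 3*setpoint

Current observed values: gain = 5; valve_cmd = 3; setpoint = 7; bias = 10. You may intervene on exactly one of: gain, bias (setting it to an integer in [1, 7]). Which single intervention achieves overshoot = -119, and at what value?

Intervening on gain: with other inputs at their observed values, overshoot = -6*gain - 77. Solving for -119 gives gain = 7, within [1, 7].
Intervening on bias: overshoot = -4*bias - 67. Reaching -119 requires bias = 13, outside [1, 7].

set gain = 7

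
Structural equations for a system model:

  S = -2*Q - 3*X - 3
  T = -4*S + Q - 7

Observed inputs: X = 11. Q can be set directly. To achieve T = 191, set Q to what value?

Q = 6

Substituting into the S equation gives S = -2*Q - 36.
Substituting into the T equation gives T = 9*Q + 137.
Solve 9*Q + 137 = 191: Q = (191 - 137) / 9 = 6.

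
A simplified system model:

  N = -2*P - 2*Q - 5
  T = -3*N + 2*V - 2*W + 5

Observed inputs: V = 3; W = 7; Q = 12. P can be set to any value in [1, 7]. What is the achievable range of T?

90 to 126

Substituting into the N equation gives N = -2*P - 29.
Substituting into the T equation gives T = 6*P + 84.
Linear in P, so extremes are at the endpoints: P = 1 gives T = 90; P = 7 gives T = 126.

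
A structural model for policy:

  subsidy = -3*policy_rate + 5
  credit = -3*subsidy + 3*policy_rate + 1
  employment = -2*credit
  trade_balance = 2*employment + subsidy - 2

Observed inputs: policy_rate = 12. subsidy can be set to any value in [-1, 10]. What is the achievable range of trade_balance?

Intervening on subsidy fixes its value directly, overriding its dependence on policy_rate.
Substituting into the credit equation gives credit = -3*subsidy + 37.
Substituting into the employment equation gives employment = 6*subsidy - 74.
Substituting into the trade_balance equation gives trade_balance = 13*subsidy - 150.
Linear in subsidy, so extremes are at the endpoints: subsidy = -1 gives trade_balance = -163; subsidy = 10 gives trade_balance = -20.

-163 to -20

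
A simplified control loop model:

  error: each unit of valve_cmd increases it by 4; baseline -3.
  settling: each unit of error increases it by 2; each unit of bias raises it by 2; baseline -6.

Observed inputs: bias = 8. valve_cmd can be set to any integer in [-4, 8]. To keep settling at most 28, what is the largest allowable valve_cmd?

Substituting into the settling equation gives settling = 8*valve_cmd + 4.
Require 8*valve_cmd + 4 ≤ 28, so valve_cmd ≤ 3.
The largest integer in [-4, 8] satisfying this is 3.

valve_cmd = 3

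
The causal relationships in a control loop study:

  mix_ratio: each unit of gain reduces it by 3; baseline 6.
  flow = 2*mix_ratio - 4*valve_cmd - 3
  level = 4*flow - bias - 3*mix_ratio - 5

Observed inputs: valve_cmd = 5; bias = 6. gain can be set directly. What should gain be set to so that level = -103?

gain = 2

Substituting into the flow equation gives flow = -6*gain - 11.
level becomes -15*gain - 73.
Solve -15*gain - 73 = -103: gain = (-103 + 73) / -15 = 2.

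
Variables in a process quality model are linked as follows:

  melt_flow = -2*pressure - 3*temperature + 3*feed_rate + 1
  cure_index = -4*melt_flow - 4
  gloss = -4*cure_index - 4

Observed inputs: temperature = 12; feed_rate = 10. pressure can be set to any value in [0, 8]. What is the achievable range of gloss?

-324 to -68

Substituting into the melt_flow equation gives melt_flow = -2*pressure - 5.
So cure_index = 8*pressure + 16.
Substituting into the gloss equation gives gloss = -32*pressure - 68.
Linear in pressure, so extremes are at the endpoints: pressure = 0 gives gloss = -68; pressure = 8 gives gloss = -324.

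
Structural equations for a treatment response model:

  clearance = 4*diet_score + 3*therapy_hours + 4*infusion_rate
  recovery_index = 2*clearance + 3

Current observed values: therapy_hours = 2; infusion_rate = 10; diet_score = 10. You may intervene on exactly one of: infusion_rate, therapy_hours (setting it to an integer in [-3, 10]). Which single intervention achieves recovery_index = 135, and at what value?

set infusion_rate = 5

Intervening on infusion_rate: with other inputs at their observed values, recovery_index = 8*infusion_rate + 95. Solving for 135 gives infusion_rate = 5, within [-3, 10].
Intervening on therapy_hours: recovery_index = 6*therapy_hours + 163. Reaching 135 requires therapy_hours = -14/3, not an integer.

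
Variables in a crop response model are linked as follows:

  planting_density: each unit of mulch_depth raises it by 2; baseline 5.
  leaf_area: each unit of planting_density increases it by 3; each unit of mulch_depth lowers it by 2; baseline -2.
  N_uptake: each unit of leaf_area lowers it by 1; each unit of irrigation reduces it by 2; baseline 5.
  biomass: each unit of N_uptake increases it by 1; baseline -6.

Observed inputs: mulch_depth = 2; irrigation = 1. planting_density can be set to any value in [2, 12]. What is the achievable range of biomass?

-33 to -3

Intervening on planting_density fixes its value directly, overriding its dependence on mulch_depth.
Substituting into the leaf_area equation gives leaf_area = 3*planting_density - 6.
Substituting into the N_uptake equation gives N_uptake = -3*planting_density + 9.
Substituting into the biomass equation gives biomass = -3*planting_density + 3.
Linear in planting_density, so extremes are at the endpoints: planting_density = 2 gives biomass = -3; planting_density = 12 gives biomass = -33.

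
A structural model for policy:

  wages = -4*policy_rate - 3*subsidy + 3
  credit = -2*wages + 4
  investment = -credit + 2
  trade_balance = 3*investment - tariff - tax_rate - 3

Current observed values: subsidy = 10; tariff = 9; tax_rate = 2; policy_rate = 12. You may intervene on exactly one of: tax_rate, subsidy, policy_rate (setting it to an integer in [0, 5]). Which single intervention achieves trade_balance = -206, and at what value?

Intervening on tax_rate: trade_balance = -tax_rate - 468. Reaching -206 requires tax_rate = -262, outside [0, 5].
Intervening on subsidy: trade_balance = -18*subsidy - 290. Reaching -206 requires subsidy = -14/3, not an integer.
Intervening on policy_rate: with other inputs at their observed values, trade_balance = -24*policy_rate - 182. Solving for -206 gives policy_rate = 1, within [0, 5].

set policy_rate = 1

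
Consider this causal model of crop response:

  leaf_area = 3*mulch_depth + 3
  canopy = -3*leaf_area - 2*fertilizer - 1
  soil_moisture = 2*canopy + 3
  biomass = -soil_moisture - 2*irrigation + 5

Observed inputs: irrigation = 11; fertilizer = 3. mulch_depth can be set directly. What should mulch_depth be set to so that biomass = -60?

mulch_depth = -4

Substituting into the canopy equation gives canopy = -9*mulch_depth - 16.
This gives soil_moisture = -18*mulch_depth - 29.
So biomass = 18*mulch_depth + 12.
Solve 18*mulch_depth + 12 = -60: mulch_depth = (-60 - 12) / 18 = -4.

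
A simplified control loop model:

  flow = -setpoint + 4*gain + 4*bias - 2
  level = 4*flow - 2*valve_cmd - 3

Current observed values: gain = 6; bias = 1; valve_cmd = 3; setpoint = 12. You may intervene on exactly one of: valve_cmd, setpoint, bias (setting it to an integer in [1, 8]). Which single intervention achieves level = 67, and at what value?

set setpoint = 7

Intervening on valve_cmd: level = -2*valve_cmd + 53. Reaching 67 requires valve_cmd = -7, outside [1, 8].
Intervening on setpoint: with other inputs at their observed values, level = -4*setpoint + 95. Solving for 67 gives setpoint = 7, within [1, 8].
Intervening on bias: level = 16*bias + 31. Reaching 67 requires bias = 9/4, not an integer.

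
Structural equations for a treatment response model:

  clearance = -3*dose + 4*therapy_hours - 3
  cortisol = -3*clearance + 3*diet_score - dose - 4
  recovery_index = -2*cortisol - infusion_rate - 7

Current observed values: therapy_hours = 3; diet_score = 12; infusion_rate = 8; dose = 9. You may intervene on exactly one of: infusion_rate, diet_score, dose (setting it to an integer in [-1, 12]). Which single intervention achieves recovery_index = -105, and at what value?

Intervening on infusion_rate: recovery_index = -infusion_rate - 161. Reaching -105 requires infusion_rate = -56, outside [-1, 12].
Intervening on diet_score: recovery_index = -6*diet_score - 97. Reaching -105 requires diet_score = 4/3, not an integer.
Intervening on dose: with other inputs at their observed values, recovery_index = -16*dose - 25. Solving for -105 gives dose = 5, within [-1, 12].

set dose = 5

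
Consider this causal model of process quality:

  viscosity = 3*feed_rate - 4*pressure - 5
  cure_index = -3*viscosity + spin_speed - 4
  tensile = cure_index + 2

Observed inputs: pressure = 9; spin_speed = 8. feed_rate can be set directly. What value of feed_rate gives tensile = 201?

Substituting into the viscosity equation gives viscosity = 3*feed_rate - 41.
Substituting into the cure_index equation gives cure_index = -9*feed_rate + 127.
This gives tensile = -9*feed_rate + 129.
Solve -9*feed_rate + 129 = 201: feed_rate = (201 - 129) / -9 = -8.

feed_rate = -8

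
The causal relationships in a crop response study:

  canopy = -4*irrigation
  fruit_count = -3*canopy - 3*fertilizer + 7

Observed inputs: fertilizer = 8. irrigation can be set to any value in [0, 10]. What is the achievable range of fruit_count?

-17 to 103

Substituting into the fruit_count equation gives fruit_count = 12*irrigation - 17.
Linear in irrigation, so extremes are at the endpoints: irrigation = 0 gives fruit_count = -17; irrigation = 10 gives fruit_count = 103.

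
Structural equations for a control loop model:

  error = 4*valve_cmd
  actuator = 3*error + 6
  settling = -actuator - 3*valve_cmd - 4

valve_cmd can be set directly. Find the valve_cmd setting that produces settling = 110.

Substituting into the actuator equation gives actuator = 12*valve_cmd + 6.
Substituting into the settling equation gives settling = -15*valve_cmd - 10.
Solve -15*valve_cmd - 10 = 110: valve_cmd = (110 + 10) / -15 = -8.

valve_cmd = -8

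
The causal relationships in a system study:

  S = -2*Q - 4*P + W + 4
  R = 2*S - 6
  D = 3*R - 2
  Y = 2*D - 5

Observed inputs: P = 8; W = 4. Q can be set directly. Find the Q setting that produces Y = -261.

Substituting into the S equation gives S = -2*Q - 24.
R becomes -4*Q - 54.
So D = -12*Q - 164.
Y becomes -24*Q - 333.
Solve -24*Q - 333 = -261: Q = (-261 + 333) / -24 = -3.

Q = -3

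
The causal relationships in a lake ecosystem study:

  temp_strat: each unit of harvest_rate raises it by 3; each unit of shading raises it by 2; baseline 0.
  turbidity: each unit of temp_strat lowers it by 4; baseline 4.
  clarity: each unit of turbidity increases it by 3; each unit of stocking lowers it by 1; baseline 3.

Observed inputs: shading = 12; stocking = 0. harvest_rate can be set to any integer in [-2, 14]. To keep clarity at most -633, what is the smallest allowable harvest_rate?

Substituting into the temp_strat equation gives temp_strat = 3*harvest_rate + 24.
Substituting into the turbidity equation gives turbidity = -12*harvest_rate - 92.
Substituting into the clarity equation gives clarity = -36*harvest_rate - 273.
Require -36*harvest_rate - 273 ≤ -633, so harvest_rate ≥ 10.
The smallest integer in [-2, 14] satisfying this is 10.

harvest_rate = 10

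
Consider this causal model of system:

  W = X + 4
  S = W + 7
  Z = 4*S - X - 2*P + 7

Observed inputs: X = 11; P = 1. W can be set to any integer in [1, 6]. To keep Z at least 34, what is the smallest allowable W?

W = 3

Intervening on W fixes its value directly, overriding its dependence on X.
Substituting into the Z equation gives Z = 4*W + 22.
Require 4*W + 22 ≥ 34, so W ≥ 3.
The smallest integer in [1, 6] satisfying this is 3.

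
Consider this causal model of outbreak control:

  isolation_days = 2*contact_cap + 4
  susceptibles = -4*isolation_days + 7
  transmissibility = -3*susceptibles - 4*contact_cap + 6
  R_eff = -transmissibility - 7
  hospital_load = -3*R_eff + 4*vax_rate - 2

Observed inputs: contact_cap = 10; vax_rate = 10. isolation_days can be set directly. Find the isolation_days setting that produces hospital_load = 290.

Intervening on isolation_days fixes its value directly, overriding its dependence on contact_cap.
Substituting into the transmissibility equation gives transmissibility = 12*isolation_days - 55.
So R_eff = -12*isolation_days + 48.
This gives hospital_load = 36*isolation_days - 106.
Solve 36*isolation_days - 106 = 290: isolation_days = (290 + 106) / 36 = 11.

isolation_days = 11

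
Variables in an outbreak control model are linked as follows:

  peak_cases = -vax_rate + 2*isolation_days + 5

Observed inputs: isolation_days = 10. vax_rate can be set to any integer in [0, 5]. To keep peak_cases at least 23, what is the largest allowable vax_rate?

Substituting into the peak_cases equation gives peak_cases = -vax_rate + 25.
Require -vax_rate + 25 ≥ 23, so vax_rate ≤ 2.
The largest integer in [0, 5] satisfying this is 2.

vax_rate = 2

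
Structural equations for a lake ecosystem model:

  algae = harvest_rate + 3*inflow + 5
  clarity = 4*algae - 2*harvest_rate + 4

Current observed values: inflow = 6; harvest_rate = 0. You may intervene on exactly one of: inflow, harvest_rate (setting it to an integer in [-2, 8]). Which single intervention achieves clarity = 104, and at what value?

set harvest_rate = 4

Intervening on inflow: clarity = 12*inflow + 24. Reaching 104 requires inflow = 20/3, not an integer.
Intervening on harvest_rate: with other inputs at their observed values, clarity = 2*harvest_rate + 96. Solving for 104 gives harvest_rate = 4, within [-2, 8].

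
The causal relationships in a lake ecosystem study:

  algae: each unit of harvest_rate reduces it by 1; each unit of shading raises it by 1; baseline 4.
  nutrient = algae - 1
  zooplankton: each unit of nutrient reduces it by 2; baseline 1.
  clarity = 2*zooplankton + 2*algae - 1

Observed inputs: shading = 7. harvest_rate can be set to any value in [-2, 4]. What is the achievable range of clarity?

Substituting into the algae equation gives algae = -harvest_rate + 11.
Substituting into the nutrient equation gives nutrient = -harvest_rate + 10.
Substituting into the zooplankton equation gives zooplankton = 2*harvest_rate - 19.
Substituting into the clarity equation gives clarity = 2*harvest_rate - 17.
Linear in harvest_rate, so extremes are at the endpoints: harvest_rate = -2 gives clarity = -21; harvest_rate = 4 gives clarity = -9.

-21 to -9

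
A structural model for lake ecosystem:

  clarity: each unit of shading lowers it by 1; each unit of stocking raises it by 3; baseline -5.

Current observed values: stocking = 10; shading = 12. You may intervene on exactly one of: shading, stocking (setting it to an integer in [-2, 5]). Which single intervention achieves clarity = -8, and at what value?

set stocking = 3

Intervening on shading: clarity = -shading + 25. Reaching -8 requires shading = 33, outside [-2, 5].
Intervening on stocking: with other inputs at their observed values, clarity = 3*stocking - 17. Solving for -8 gives stocking = 3, within [-2, 5].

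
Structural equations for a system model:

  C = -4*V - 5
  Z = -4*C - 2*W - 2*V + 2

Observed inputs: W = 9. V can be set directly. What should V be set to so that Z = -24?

Substituting into the Z equation gives Z = 14*V + 4.
Solve 14*V + 4 = -24: V = (-24 - 4) / 14 = -2.

V = -2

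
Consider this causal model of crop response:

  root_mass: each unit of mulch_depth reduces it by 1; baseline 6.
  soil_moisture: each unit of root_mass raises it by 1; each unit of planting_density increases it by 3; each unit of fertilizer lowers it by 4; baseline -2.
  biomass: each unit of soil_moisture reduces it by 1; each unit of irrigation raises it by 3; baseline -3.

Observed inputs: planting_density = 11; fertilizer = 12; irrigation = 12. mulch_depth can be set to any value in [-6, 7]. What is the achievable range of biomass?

38 to 51

Substituting into the soil_moisture equation gives soil_moisture = -mulch_depth - 11.
Substituting into the biomass equation gives biomass = mulch_depth + 44.
Linear in mulch_depth, so extremes are at the endpoints: mulch_depth = -6 gives biomass = 38; mulch_depth = 7 gives biomass = 51.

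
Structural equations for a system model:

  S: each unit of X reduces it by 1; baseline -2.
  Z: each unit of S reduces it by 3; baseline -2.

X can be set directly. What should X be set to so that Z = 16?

Substituting into the Z equation gives Z = 3*X + 4.
Solve 3*X + 4 = 16: X = (16 - 4) / 3 = 4.

X = 4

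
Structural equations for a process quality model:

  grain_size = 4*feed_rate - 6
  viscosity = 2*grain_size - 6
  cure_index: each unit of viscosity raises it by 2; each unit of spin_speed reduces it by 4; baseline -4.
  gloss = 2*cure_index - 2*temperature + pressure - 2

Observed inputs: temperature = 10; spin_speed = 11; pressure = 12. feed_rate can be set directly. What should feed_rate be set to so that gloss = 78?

Substituting into the viscosity equation gives viscosity = 8*feed_rate - 18.
This gives cure_index = 16*feed_rate - 84.
Substituting into the gloss equation gives gloss = 32*feed_rate - 178.
Solve 32*feed_rate - 178 = 78: feed_rate = (78 + 178) / 32 = 8.

feed_rate = 8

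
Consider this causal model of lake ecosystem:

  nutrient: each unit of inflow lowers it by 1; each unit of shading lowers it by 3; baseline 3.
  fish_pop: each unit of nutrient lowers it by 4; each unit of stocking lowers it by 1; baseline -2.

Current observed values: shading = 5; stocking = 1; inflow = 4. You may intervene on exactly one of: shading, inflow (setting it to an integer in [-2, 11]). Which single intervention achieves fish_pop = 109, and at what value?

set shading = 9

Intervening on shading: with other inputs at their observed values, fish_pop = 12*shading + 1. Solving for 109 gives shading = 9, within [-2, 11].
Intervening on inflow: fish_pop = 4*inflow + 45. Reaching 109 requires inflow = 16, outside [-2, 11].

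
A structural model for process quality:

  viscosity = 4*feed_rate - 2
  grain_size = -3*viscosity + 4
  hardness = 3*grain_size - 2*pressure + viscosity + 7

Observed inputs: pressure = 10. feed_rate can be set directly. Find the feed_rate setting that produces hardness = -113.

feed_rate = 4

Substituting into the grain_size equation gives grain_size = -12*feed_rate + 10.
This gives hardness = -32*feed_rate + 15.
Solve -32*feed_rate + 15 = -113: feed_rate = (-113 - 15) / -32 = 4.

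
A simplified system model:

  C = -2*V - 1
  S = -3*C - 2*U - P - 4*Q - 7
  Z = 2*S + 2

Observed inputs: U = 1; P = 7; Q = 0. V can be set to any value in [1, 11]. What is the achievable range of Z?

Substituting into the S equation gives S = 6*V - 13.
So Z = 12*V - 24.
Linear in V, so extremes are at the endpoints: V = 1 gives Z = -12; V = 11 gives Z = 108.

-12 to 108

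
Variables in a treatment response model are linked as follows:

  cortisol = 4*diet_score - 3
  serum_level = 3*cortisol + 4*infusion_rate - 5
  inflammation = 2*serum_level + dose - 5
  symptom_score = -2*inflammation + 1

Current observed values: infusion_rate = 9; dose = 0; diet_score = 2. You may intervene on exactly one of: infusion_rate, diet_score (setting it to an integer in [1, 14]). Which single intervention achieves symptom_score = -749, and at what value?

set diet_score = 14

Intervening on infusion_rate: symptom_score = -16*infusion_rate - 29. Reaching -749 requires infusion_rate = 45, outside [1, 14].
Intervening on diet_score: with other inputs at their observed values, symptom_score = -48*diet_score - 77. Solving for -749 gives diet_score = 14, within [1, 14].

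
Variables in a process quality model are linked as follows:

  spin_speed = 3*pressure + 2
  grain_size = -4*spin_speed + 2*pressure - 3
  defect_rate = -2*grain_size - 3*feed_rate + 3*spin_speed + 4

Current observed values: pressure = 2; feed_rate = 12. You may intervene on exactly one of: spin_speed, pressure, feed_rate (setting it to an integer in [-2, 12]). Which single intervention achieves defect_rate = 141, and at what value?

Intervening on spin_speed: defect_rate = 11*spin_speed - 34. Reaching 141 requires spin_speed = 175/11, not an integer.
Intervening on pressure: with other inputs at their observed values, defect_rate = 29*pressure - 4. Solving for 141 gives pressure = 5, within [-2, 12].
Intervening on feed_rate: defect_rate = -3*feed_rate + 90. Reaching 141 requires feed_rate = -17, outside [-2, 12].

set pressure = 5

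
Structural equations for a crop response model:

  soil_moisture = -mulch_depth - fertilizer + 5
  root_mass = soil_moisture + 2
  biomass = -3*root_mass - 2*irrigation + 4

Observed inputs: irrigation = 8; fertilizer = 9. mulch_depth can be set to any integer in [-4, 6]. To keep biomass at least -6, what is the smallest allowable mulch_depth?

mulch_depth = 0

Substituting into the soil_moisture equation gives soil_moisture = -mulch_depth - 4.
This gives root_mass = -mulch_depth - 2.
This gives biomass = 3*mulch_depth - 6.
Require 3*mulch_depth - 6 ≥ -6, so mulch_depth ≥ 0.
The smallest integer in [-4, 6] satisfying this is 0.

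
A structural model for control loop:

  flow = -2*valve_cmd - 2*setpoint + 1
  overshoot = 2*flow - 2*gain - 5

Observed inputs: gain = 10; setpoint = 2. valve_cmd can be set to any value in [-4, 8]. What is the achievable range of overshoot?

Substituting into the flow equation gives flow = -2*valve_cmd - 3.
Substituting into the overshoot equation gives overshoot = -4*valve_cmd - 31.
Linear in valve_cmd, so extremes are at the endpoints: valve_cmd = -4 gives overshoot = -15; valve_cmd = 8 gives overshoot = -63.

-63 to -15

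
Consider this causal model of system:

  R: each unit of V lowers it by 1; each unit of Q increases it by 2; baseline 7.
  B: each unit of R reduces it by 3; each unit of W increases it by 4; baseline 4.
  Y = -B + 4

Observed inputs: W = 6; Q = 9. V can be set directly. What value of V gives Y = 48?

V = 1

Substituting into the R equation gives R = -V + 25.
Substituting into the B equation gives B = 3*V - 47.
So Y = -3*V + 51.
Solve -3*V + 51 = 48: V = (48 - 51) / -3 = 1.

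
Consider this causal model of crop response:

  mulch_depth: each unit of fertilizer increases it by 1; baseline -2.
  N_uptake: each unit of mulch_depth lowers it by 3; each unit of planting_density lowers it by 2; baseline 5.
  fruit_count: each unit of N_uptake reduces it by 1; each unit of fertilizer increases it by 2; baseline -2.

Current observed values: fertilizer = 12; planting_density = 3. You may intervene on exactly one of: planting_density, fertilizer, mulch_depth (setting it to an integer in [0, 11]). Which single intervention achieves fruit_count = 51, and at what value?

Intervening on planting_density: with other inputs at their observed values, fruit_count = 2*planting_density + 47. Solving for 51 gives planting_density = 2, within [0, 11].
Intervening on fertilizer: fruit_count = 5*fertilizer - 7. Reaching 51 requires fertilizer = 58/5, not an integer.
Intervening on mulch_depth: fruit_count = 3*mulch_depth + 23. Reaching 51 requires mulch_depth = 28/3, not an integer.

set planting_density = 2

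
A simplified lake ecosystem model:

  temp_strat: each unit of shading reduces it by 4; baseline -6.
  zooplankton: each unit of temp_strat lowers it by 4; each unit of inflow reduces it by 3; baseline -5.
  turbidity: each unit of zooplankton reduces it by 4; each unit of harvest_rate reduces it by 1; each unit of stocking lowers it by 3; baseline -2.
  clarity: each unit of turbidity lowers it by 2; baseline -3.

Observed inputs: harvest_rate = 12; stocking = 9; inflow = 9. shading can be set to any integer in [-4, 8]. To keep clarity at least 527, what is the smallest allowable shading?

Substituting into the zooplankton equation gives zooplankton = 16*shading - 8.
Substituting into the turbidity equation gives turbidity = -64*shading - 9.
clarity becomes 128*shading + 15.
Require 128*shading + 15 ≥ 527, so shading ≥ 4.
The smallest integer in [-4, 8] satisfying this is 4.

shading = 4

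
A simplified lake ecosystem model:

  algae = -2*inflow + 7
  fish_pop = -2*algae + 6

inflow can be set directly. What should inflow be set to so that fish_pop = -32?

inflow = -6

Substituting into the fish_pop equation gives fish_pop = 4*inflow - 8.
Solve 4*inflow - 8 = -32: inflow = (-32 + 8) / 4 = -6.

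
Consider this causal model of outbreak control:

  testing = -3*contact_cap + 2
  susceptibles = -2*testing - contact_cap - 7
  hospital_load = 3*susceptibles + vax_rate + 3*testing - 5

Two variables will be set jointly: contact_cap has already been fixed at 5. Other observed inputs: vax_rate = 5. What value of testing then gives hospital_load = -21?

With contact_cap held at 5:
Intervening on testing fixes its value directly, overriding its dependence on contact_cap.
Substituting into the susceptibles equation gives susceptibles = -2*testing - 12.
Substituting into the hospital_load equation gives hospital_load = -3*testing - 36.
Solve -3*testing - 36 = -21: testing = (-21 + 36) / -3 = -5.

testing = -5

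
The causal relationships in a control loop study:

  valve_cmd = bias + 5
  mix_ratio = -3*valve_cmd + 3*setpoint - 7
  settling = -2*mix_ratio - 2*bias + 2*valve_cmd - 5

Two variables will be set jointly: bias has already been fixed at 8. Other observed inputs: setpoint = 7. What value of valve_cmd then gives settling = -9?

valve_cmd = 5

With bias held at 8:
Intervening on valve_cmd fixes its value directly, overriding its dependence on bias.
Substituting into the mix_ratio equation gives mix_ratio = -3*valve_cmd + 14.
settling becomes 8*valve_cmd - 49.
Solve 8*valve_cmd - 49 = -9: valve_cmd = (-9 + 49) / 8 = 5.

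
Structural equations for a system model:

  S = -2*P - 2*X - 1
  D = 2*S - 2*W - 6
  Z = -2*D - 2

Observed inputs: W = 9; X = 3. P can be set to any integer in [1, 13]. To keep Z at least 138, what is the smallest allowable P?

P = 8

Substituting into the S equation gives S = -2*P - 7.
Substituting into the D equation gives D = -4*P - 38.
Substituting into the Z equation gives Z = 8*P + 74.
Require 8*P + 74 ≥ 138, so P ≥ 8.
The smallest integer in [1, 13] satisfying this is 8.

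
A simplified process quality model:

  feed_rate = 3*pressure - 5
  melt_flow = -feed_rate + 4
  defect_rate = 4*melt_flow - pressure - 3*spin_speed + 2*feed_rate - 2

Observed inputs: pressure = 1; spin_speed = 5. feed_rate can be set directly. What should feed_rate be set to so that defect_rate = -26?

Intervening on feed_rate fixes its value directly, overriding its dependence on pressure.
Substituting into the defect_rate equation gives defect_rate = -2*feed_rate - 2.
Solve -2*feed_rate - 2 = -26: feed_rate = (-26 + 2) / -2 = 12.

feed_rate = 12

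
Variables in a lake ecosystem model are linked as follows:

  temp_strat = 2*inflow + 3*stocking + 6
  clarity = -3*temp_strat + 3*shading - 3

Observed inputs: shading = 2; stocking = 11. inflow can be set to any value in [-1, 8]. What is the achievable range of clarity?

-162 to -108

Substituting into the temp_strat equation gives temp_strat = 2*inflow + 39.
Substituting into the clarity equation gives clarity = -6*inflow - 114.
Linear in inflow, so extremes are at the endpoints: inflow = -1 gives clarity = -108; inflow = 8 gives clarity = -162.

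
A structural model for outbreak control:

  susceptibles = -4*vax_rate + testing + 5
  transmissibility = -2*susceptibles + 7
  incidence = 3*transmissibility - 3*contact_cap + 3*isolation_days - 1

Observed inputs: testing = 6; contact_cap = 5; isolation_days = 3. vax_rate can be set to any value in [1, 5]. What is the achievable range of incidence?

Substituting into the susceptibles equation gives susceptibles = -4*vax_rate + 11.
So transmissibility = 8*vax_rate - 15.
Substituting into the incidence equation gives incidence = 24*vax_rate - 52.
Linear in vax_rate, so extremes are at the endpoints: vax_rate = 1 gives incidence = -28; vax_rate = 5 gives incidence = 68.

-28 to 68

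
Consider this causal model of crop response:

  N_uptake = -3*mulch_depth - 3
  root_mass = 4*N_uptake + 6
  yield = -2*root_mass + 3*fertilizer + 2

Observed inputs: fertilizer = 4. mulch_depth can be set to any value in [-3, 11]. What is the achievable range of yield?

Substituting into the root_mass equation gives root_mass = -12*mulch_depth - 6.
This gives yield = 24*mulch_depth + 26.
Linear in mulch_depth, so extremes are at the endpoints: mulch_depth = -3 gives yield = -46; mulch_depth = 11 gives yield = 290.

-46 to 290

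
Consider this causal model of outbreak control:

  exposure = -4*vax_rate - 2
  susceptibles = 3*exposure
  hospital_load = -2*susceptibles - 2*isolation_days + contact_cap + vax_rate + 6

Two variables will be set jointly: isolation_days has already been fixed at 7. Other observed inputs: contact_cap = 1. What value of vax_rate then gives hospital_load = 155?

With isolation_days held at 7:
Substituting into the susceptibles equation gives susceptibles = -12*vax_rate - 6.
Substituting into the hospital_load equation gives hospital_load = 25*vax_rate + 5.
Solve 25*vax_rate + 5 = 155: vax_rate = (155 - 5) / 25 = 6.

vax_rate = 6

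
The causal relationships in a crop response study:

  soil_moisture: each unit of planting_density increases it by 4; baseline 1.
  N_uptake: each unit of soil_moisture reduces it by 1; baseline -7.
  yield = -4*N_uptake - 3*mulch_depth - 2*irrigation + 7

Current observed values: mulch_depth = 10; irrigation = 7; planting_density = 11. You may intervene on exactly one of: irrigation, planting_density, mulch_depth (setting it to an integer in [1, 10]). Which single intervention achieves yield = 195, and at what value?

set mulch_depth = 2

Intervening on irrigation: yield = -2*irrigation + 185. Reaching 195 requires irrigation = -5, outside [1, 10].
Intervening on planting_density: yield = 16*planting_density - 5. Reaching 195 requires planting_density = 25/2, not an integer.
Intervening on mulch_depth: with other inputs at their observed values, yield = -3*mulch_depth + 201. Solving for 195 gives mulch_depth = 2, within [1, 10].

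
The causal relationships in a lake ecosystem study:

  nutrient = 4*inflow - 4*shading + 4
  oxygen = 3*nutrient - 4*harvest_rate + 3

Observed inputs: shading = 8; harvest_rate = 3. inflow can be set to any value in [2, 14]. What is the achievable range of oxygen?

-69 to 75

Substituting into the nutrient equation gives nutrient = 4*inflow - 28.
oxygen becomes 12*inflow - 93.
Linear in inflow, so extremes are at the endpoints: inflow = 2 gives oxygen = -69; inflow = 14 gives oxygen = 75.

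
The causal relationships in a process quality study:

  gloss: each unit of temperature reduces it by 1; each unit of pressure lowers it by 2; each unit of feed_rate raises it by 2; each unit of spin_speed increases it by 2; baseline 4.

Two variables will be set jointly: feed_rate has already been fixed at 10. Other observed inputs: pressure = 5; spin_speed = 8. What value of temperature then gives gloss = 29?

temperature = 1

With feed_rate held at 10:
Substituting into the gloss equation gives gloss = -temperature + 30.
Solve -temperature + 30 = 29: temperature = (29 - 30) / -1 = 1.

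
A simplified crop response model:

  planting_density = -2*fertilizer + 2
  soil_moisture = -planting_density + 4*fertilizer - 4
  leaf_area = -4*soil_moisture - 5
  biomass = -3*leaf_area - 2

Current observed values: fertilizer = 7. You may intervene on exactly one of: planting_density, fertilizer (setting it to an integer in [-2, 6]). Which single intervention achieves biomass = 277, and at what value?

Intervening on planting_density: with other inputs at their observed values, biomass = -12*planting_density + 301. Solving for 277 gives planting_density = 2, within [-2, 6].
Intervening on fertilizer: biomass = 72*fertilizer - 59. Reaching 277 requires fertilizer = 14/3, not an integer.

set planting_density = 2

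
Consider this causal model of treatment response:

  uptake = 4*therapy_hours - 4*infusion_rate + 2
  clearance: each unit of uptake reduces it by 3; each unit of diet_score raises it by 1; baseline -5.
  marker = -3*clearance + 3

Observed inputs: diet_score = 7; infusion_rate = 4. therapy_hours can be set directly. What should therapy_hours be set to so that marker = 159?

Substituting into the uptake equation gives uptake = 4*therapy_hours - 14.
clearance becomes -12*therapy_hours + 44.
So marker = 36*therapy_hours - 129.
Solve 36*therapy_hours - 129 = 159: therapy_hours = (159 + 129) / 36 = 8.

therapy_hours = 8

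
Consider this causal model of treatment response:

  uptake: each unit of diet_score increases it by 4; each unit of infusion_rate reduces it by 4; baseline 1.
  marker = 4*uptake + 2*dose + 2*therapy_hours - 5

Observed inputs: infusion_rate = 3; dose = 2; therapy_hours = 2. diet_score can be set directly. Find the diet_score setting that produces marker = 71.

Substituting into the uptake equation gives uptake = 4*diet_score - 11.
marker becomes 16*diet_score - 41.
Solve 16*diet_score - 41 = 71: diet_score = (71 + 41) / 16 = 7.

diet_score = 7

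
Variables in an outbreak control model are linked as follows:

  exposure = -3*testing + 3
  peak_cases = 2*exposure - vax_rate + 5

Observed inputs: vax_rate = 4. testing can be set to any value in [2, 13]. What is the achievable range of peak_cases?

Substituting into the peak_cases equation gives peak_cases = -6*testing + 7.
Linear in testing, so extremes are at the endpoints: testing = 2 gives peak_cases = -5; testing = 13 gives peak_cases = -71.

-71 to -5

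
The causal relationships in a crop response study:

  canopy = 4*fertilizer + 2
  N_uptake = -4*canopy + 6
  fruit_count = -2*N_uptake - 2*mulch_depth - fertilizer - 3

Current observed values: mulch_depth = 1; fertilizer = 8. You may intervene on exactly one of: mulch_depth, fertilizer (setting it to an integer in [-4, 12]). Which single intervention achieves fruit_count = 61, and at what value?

Intervening on mulch_depth: fruit_count = -2*mulch_depth + 249. Reaching 61 requires mulch_depth = 94, outside [-4, 12].
Intervening on fertilizer: with other inputs at their observed values, fruit_count = 31*fertilizer - 1. Solving for 61 gives fertilizer = 2, within [-4, 12].

set fertilizer = 2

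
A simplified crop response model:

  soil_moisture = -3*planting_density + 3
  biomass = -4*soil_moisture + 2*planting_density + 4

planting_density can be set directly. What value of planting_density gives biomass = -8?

Substituting into the biomass equation gives biomass = 14*planting_density - 8.
Solve 14*planting_density - 8 = -8: planting_density = (-8 + 8) / 14 = 0.

planting_density = 0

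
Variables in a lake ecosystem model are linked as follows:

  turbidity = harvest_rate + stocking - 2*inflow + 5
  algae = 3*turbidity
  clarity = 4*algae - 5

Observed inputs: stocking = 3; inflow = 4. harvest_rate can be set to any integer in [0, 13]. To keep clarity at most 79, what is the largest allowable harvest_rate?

Substituting into the turbidity equation gives turbidity = harvest_rate.
algae becomes 3*harvest_rate.
So clarity = 12*harvest_rate - 5.
Require 12*harvest_rate - 5 ≤ 79, so harvest_rate ≤ 7.
The largest integer in [0, 13] satisfying this is 7.

harvest_rate = 7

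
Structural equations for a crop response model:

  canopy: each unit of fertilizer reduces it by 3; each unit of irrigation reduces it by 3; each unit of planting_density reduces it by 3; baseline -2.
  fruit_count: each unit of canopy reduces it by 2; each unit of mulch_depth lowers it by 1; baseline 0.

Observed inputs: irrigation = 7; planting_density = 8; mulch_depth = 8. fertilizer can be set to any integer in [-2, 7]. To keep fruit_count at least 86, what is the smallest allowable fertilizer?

Substituting into the canopy equation gives canopy = -3*fertilizer - 47.
This gives fruit_count = 6*fertilizer + 86.
Require 6*fertilizer + 86 ≥ 86, so fertilizer ≥ 0.
The smallest integer in [-2, 7] satisfying this is 0.

fertilizer = 0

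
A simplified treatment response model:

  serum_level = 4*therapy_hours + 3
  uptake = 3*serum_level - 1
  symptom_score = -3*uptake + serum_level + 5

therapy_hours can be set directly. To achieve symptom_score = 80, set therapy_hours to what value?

Substituting into the uptake equation gives uptake = 12*therapy_hours + 8.
Substituting into the symptom_score equation gives symptom_score = -32*therapy_hours - 16.
Solve -32*therapy_hours - 16 = 80: therapy_hours = (80 + 16) / -32 = -3.

therapy_hours = -3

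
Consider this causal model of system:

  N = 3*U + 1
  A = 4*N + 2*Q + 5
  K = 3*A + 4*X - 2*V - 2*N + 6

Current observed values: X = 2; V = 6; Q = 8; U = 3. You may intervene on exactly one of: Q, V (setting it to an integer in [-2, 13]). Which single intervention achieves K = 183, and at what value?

Intervening on Q: with other inputs at their observed values, K = 6*Q + 117. Solving for 183 gives Q = 11, within [-2, 13].
Intervening on V: K = -2*V + 177. Reaching 183 requires V = -3, outside [-2, 13].

set Q = 11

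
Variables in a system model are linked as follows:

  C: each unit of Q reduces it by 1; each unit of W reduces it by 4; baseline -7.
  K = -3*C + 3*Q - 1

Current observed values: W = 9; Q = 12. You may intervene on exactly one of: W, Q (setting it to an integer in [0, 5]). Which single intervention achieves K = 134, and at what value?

Intervening on W: K = 12*W + 92. Reaching 134 requires W = 7/2, not an integer.
Intervening on Q: with other inputs at their observed values, K = 6*Q + 128. Solving for 134 gives Q = 1, within [0, 5].

set Q = 1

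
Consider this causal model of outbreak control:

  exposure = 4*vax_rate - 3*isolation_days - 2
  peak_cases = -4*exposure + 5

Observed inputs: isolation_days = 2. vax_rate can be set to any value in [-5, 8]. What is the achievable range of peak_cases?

Substituting into the exposure equation gives exposure = 4*vax_rate - 8.
Substituting into the peak_cases equation gives peak_cases = -16*vax_rate + 37.
Linear in vax_rate, so extremes are at the endpoints: vax_rate = -5 gives peak_cases = 117; vax_rate = 8 gives peak_cases = -91.

-91 to 117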